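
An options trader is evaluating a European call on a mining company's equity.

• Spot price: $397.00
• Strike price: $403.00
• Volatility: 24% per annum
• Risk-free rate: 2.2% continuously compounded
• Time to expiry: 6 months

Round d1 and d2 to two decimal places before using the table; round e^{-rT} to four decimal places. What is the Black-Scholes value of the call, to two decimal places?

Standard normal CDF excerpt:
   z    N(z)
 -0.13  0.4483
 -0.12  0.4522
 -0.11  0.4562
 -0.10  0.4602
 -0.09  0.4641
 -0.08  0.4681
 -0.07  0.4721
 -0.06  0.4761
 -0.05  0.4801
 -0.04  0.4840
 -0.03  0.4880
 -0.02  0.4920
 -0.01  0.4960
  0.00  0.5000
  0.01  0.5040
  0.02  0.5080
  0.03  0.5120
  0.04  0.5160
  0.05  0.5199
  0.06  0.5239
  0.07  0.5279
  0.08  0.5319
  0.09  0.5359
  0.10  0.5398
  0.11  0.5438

$26.14

σ√T = 0.24·√0.5 = 0.1697
d₁ = [ln(397/403) + (0.022 + ½·0.24²)·0.5] / (σ√T) = (-0.0150 + 0.0254) / 0.1697 = 0.0613 ⇒ 0.06
d₂ = 0.0613 − 0.1697 = -0.1084 ⇒ -0.11
e^(−rT) = e^(−0.022·0.5) = 0.9891
C = 397·N(0.06) − 403·0.9891·N(-0.11) = 397·0.5239 − 403·0.9891·0.4562 = 207.9883 − 181.8447 = 26.1436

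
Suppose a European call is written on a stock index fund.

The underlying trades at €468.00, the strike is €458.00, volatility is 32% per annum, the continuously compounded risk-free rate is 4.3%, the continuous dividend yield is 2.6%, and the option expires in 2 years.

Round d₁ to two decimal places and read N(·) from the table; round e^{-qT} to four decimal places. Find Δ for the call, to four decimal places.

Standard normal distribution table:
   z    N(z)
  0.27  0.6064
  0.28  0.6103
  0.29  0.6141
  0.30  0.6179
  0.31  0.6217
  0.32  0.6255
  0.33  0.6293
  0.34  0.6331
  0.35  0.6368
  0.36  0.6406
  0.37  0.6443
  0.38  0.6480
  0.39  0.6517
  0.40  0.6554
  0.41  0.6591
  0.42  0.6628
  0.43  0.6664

0.6045

T = 2;  σ√T = 0.4525
ln(S/K) + (r − q + σ²/2)T = ln(468/458) + (0.043 − 0.026 + 0.32²/2)·2 = 0.0216 + 0.1364 = 0.1580
d₁ = 0.1580 / 0.4525 = 0.3491 which rounds to 0.35
N(d₁) = N(0.35) = 0.6368
Δ_call = e^(−qT)·N(d₁) = 0.9493·0.6368 = 0.6045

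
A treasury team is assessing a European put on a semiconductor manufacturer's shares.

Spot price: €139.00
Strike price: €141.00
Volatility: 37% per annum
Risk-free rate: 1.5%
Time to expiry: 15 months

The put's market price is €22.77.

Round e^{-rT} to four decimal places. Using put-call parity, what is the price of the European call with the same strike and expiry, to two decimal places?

€23.39

exp(−rT) = exp(−0.015·1.25) = 0.9814
Put-call parity: C − P = S − K·e^(−rT) = 139 − 141·0.9814 = 139 − 138.3774 = 0.6226
C = P + (C − P) = 22.77 + (0.6226) = 23.3926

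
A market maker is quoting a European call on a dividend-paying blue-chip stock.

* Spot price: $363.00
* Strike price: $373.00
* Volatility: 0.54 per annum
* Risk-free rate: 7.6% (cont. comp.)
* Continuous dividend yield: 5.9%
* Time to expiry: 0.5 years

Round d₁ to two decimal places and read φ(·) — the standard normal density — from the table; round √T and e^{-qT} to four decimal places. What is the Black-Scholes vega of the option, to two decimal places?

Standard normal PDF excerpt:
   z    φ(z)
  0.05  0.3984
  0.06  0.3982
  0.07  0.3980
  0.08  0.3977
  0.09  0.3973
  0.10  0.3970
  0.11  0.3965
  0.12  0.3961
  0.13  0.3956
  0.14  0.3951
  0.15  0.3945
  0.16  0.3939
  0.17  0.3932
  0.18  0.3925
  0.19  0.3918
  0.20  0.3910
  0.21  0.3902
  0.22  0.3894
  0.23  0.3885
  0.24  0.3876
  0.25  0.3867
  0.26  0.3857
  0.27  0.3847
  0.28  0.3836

σ√T = 0.54 × 0.7071 = 0.3818
d₁ = [ln(363/373) + (0.076 − 0.059 + 0.54²/2)·0.5] / 0.3818 = [-0.0272 + 0.0814] / 0.3818 = 0.1420 which rounds to 0.14
√T = √0.5 = 0.7071
φ(d₁) = φ(0.14) = 0.3951
exp(−qT) = exp(−0.059·0.5) = 0.9709
vega = S·exp(−qT)·φ(d₁)·√T = 363·0.9709·0.3951·0.7071 = 98.4621

98.46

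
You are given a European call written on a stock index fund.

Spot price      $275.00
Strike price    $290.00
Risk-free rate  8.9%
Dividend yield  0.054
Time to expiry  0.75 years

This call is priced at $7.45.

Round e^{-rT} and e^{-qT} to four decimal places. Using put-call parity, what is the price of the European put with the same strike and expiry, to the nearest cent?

$14.63

exp(−qT) = exp(−0.054·0.75) = 0.9603;  exp(−rT) = exp(−0.089·0.75) = 0.9354
Put-call parity: C − P = S·e^(−qT) − K·e^(−rT) = 275·0.9603 − 290·0.9354 = 264.0825 − 271.2660 = -7.1835
P = C − (C − P) = 7.45 − (-7.1835) = 14.6335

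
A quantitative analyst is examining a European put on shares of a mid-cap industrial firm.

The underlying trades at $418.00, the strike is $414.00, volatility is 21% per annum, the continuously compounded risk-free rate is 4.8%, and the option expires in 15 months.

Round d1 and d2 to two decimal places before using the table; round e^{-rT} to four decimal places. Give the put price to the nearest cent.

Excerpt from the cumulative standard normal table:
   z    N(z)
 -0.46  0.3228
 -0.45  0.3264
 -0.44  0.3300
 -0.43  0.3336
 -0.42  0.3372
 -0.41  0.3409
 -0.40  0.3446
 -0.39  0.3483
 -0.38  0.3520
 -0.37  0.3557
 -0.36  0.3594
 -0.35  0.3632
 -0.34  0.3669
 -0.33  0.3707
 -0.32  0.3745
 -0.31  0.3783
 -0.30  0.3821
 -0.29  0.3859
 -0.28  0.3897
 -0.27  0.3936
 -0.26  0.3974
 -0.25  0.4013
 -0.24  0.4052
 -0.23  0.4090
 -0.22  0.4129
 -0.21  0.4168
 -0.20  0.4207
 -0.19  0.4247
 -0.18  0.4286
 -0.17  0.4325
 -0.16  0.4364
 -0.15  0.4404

$24.62

σ√T = 0.21·√1.25 = 0.2348
ln(S/K) + (r + σ²/2)T = ln(418/414) + (0.048 + 0.21²/2)·1.25 = 0.0096 + 0.0876 = 0.0972
d₁ = 0.0972 / 0.2348 = 0.4139 which rounds to 0.41
d₂ = d₁ − σ√T = 0.4139 − 0.2348 = 0.1791 which rounds to 0.18
exp(−rT) = exp(−0.048·1.25) = 0.9418
P = 414·0.9418·N(-0.18) − 418·N(-0.41) = 414·0.9418·0.4286 − 418·0.3409 = 167.1134 − 142.4962 = 24.6172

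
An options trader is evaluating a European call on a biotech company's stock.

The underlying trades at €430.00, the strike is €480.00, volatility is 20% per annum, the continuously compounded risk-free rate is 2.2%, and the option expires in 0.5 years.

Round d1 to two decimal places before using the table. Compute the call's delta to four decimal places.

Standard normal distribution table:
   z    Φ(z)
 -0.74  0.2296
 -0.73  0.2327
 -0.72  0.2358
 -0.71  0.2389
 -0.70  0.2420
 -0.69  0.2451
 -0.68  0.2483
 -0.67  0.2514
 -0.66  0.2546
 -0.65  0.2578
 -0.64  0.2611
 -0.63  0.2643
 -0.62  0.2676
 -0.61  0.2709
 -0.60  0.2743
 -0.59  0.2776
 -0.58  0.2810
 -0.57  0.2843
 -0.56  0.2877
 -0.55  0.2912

σ√T = 0.2 × 0.7071 = 0.1414
d₁ = [ln(430/480) + (0.022 + ½·0.2²)·0.5] / (σ√T) = (-0.1100 + 0.0210) / 0.1414 = -0.6293 → -0.63
N(d₁) = N(-0.63) = 0.2643
Δ_call = N(d₁) = 0.2643

0.2643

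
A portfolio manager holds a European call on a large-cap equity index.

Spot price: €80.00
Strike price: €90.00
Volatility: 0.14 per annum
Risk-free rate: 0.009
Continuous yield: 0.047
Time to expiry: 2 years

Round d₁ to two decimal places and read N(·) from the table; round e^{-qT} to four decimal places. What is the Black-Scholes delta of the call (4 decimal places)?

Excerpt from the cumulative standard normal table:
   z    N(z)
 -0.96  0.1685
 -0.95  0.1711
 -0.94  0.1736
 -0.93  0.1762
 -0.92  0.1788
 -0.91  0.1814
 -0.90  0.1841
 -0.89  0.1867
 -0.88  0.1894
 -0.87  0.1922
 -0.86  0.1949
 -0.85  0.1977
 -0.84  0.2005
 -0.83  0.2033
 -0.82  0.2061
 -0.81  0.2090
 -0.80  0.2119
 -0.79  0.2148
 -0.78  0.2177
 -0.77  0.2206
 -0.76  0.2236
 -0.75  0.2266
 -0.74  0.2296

0.1724

σ√T = 0.14·√2 = 0.1980
d₁ = [ln(80/90) + (0.009 − 0.047 + ½·0.14²)·2] / (σ√T) = (-0.1178 − 0.0564) / 0.1980 = -0.8798 ≈ -0.88
N(d₁) = N(-0.88) = 0.1894
Δ_call = exp(−qT)·N(d₁) = 0.9103·0.1894 = 0.1724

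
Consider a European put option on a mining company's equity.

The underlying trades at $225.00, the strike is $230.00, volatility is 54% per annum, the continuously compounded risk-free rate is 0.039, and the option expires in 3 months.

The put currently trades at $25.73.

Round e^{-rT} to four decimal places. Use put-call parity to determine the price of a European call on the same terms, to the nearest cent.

$22.96

e^(−rT) = e^(−0.039·0.25) = 0.9903
Put-call parity: C − P = S − K·e^(−rT) = 225 − 230·0.9903 = 225 − 227.7690 = -2.7690
C = P + (C − P) = 25.73 + (-2.7690) = 22.9610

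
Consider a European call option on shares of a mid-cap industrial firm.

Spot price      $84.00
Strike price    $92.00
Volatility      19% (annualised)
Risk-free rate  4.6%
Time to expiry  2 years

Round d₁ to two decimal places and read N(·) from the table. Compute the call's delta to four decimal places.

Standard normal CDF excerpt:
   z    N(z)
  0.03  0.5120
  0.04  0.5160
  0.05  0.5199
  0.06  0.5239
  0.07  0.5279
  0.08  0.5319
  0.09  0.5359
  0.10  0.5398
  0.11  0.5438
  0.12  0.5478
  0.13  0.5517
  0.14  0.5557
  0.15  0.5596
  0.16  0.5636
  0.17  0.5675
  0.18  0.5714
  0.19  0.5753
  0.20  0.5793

σ√T = 0.19 × 1.4142 = 0.2687
d₁ = [ln(84/92) + (0.046 + ½·0.19²)·2] / (σ√T) = (-0.0910 + 0.1281) / 0.2687 = 0.1382 ⇒ 0.14
N(d₁) = N(0.14) = 0.5557
Δ_call = N(d₁) = 0.5557

0.5557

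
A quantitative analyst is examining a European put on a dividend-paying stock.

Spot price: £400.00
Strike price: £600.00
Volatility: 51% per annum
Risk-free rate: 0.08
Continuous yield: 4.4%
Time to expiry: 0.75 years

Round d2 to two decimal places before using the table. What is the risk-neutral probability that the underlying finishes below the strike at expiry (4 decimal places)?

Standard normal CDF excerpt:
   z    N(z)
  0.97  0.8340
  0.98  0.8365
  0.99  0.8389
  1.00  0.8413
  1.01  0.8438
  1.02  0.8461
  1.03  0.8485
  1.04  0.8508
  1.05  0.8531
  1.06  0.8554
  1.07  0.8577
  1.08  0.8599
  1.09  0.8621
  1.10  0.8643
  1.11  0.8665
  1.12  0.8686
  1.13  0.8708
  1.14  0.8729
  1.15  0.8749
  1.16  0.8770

0.8599

σ√T = 0.51·√0.75 = 0.4417
d₁ = [ln(400/600) + (0.08 − 0.044 + 0.51²/2)·0.75] / 0.4417 = [-0.4055 + 0.1245] / 0.4417 = -0.6361 which rounds to -0.64
d₂ = d₁ − σ√T = -0.6361 − 0.4417 = -1.0777 which rounds to -1.08
Risk-neutral Pr[S_T < K] = N(−d₂) = N(1.08) = 0.8599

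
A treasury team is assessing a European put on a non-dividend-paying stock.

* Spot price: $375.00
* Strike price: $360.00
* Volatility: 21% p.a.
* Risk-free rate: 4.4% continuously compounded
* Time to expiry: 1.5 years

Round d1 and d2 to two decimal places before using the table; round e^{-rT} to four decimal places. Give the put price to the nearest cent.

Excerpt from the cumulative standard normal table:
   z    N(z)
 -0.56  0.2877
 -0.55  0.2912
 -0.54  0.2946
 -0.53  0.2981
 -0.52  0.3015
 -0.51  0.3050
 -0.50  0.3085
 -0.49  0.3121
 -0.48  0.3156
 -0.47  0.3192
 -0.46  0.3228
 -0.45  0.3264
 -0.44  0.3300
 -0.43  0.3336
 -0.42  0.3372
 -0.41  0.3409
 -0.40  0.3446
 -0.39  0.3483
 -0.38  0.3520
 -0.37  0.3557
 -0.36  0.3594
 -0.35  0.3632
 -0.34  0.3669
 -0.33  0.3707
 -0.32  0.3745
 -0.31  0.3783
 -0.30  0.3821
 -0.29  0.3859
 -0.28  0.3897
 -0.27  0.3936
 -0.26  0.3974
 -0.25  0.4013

σ√T = 0.21 × 1.2247 = 0.2572
d₁ = [ln(375/360) + (0.044 + 0.21²/2)·1.5] / 0.2572 = [0.0408 + 0.0991] / 0.2572 = 0.5439 ⇒ 0.54
d₂ = d₁ − σ√T = 0.5439 − 0.2572 = 0.2867 ⇒ 0.29
e^(−rT) = e^(−0.044·1.5) = 0.9361
P = 360·0.9361·N(-0.29) − 375·N(-0.54) = 360·0.9361·0.3859 − 375·0.2946 = 130.0468 − 110.4750 = 19.5718

$19.57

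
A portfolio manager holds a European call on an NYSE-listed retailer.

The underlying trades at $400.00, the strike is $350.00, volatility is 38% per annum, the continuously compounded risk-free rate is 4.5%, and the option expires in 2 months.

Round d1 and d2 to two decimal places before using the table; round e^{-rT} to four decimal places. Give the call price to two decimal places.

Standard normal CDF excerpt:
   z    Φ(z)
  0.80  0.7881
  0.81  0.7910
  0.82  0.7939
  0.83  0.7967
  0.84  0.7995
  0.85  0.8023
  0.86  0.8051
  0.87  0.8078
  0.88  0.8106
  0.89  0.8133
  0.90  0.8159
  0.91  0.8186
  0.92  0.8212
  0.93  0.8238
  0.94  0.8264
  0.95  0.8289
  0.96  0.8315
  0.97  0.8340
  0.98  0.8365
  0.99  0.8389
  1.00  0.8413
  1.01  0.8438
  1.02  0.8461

$58.81

σ√T = 0.38 × 0.4082 = 0.1551
d₁ = [ln(400/350) + (0.045 + 0.38²/2)·0.1667] / 0.1551 = [0.1335 + 0.0195] / 0.1551 = 0.9867 ⇒ 0.99
d₂ = d₁ − σ√T = 0.9867 − 0.1551 = 0.8315 ⇒ 0.83
exp(−rT) = exp(−0.045·0.1667) = 0.9925
N(d₁) = N(0.99) = 0.8389;  N(d₂) = N(0.83) = 0.7967
C = 400·0.8389 − 350·0.9925·0.7967 = 335.5600 − 276.7537 = 58.8063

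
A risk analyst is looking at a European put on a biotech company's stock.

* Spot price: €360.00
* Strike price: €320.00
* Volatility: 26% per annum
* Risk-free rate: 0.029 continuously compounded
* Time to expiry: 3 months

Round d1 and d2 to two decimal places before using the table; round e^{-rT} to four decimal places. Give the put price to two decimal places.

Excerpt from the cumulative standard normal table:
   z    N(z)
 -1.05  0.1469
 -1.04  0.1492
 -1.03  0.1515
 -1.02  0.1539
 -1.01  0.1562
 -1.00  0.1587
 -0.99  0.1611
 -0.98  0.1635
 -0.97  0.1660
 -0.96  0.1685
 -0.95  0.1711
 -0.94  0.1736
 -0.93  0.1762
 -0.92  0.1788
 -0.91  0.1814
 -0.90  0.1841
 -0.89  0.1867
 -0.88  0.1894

€3.95

σ√T = 0.26 × 0.5000 = 0.1300
d₁ = [ln(360/320) + (0.029 + 0.26²/2)·0.25] / 0.1300 = [0.1178 + 0.0157] / 0.1300 = 1.0268 ≈ 1.03
d₂ = d₁ − σ√T = 1.0268 − 0.1300 = 0.8968 ≈ 0.90
exp(−rT) = exp(−0.029·0.25) = 0.9928
N(−d₂) = N(-0.90) = 0.1841;  N(−d₁) = N(-1.03) = 0.1515
P = 320·0.9928·0.1841 − 360·0.1515 = 58.4878 − 54.5400 = 3.9478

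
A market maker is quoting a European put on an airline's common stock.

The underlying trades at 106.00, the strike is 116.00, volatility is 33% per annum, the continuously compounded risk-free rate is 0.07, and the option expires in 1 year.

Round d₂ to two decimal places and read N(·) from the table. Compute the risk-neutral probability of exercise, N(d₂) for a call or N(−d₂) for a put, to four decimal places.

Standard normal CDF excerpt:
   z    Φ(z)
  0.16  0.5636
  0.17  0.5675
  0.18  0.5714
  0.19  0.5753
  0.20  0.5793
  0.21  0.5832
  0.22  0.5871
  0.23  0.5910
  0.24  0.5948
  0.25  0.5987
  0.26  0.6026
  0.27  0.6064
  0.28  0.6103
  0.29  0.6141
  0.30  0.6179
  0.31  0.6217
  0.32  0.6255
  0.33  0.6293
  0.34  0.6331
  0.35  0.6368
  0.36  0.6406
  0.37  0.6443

σ√T = 0.33 × 1.0000 = 0.3300
d₁ = [ln(106/116) + (0.07 + ½·0.33²)·1] / (σ√T) = (-0.0902 + 0.1245) / 0.3300 = 0.1039 which rounds to 0.10
d₂ = 0.1039 − 0.3300 = -0.2261 which rounds to -0.23
Risk-neutral Pr[S_T < K] = N(−d₂) = N(0.23) = 0.5910

0.5910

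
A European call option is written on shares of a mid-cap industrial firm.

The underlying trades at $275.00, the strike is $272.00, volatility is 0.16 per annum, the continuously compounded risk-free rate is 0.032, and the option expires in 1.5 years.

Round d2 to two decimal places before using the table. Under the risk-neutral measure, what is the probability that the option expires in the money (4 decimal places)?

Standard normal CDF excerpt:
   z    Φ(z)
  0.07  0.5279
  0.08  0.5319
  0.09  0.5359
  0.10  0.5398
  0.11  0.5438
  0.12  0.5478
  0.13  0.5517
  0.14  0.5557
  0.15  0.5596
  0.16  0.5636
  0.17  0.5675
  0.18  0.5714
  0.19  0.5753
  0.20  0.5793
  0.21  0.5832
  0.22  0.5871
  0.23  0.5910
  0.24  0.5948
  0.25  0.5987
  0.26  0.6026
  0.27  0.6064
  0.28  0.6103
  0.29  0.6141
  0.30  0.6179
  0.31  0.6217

σ√T = 0.16·√1.5 = 0.1960
ln(S/K) + (r + σ²/2)T = ln(275/272) + (0.032 + 0.16²/2)·1.5 = 0.0110 + 0.0672 = 0.0782
d₁ = 0.0782 / 0.1960 = 0.3989 ⇒ 0.40
d₂ = d₁ − σ√T = 0.3989 − 0.1960 = 0.2029 ⇒ 0.20
Pr(exercise) under Q = N(d₂) = 0.5793

0.5793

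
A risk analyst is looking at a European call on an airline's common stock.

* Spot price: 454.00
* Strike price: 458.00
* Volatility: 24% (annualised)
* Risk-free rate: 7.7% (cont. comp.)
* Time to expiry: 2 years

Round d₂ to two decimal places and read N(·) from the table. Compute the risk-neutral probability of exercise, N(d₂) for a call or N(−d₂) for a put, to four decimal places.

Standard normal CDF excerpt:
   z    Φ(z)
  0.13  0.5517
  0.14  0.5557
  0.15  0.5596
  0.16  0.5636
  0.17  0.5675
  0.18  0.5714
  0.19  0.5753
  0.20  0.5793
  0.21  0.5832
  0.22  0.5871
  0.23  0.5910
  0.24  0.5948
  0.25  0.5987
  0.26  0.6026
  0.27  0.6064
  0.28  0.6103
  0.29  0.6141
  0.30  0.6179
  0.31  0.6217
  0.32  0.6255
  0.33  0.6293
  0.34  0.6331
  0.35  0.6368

σ√T = 0.24·√2 = 0.3394
d₁ = [ln(454/458) + (0.077 + 0.24²/2)·2] / 0.3394 = [-0.0088 + 0.2116] / 0.3394 = 0.5976 → 0.60
d₂ = d₁ − σ√T = 0.5976 − 0.3394 = 0.2582 → 0.26
Pr(exercise) under Q = N(d₂) = 0.6026

0.6026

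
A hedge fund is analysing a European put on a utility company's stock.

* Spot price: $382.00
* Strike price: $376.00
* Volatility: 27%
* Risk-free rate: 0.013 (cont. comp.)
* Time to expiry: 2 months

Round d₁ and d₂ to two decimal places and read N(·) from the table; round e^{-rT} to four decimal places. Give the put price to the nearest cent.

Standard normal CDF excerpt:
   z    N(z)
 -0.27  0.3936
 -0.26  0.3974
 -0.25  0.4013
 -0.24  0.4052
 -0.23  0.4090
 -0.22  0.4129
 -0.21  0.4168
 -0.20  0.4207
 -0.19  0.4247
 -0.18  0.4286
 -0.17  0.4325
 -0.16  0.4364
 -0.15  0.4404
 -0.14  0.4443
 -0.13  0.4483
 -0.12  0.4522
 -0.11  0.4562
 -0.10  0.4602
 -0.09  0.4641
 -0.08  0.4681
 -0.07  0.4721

$13.43

σ√T = 0.27 × 0.4082 = 0.1102
d₁ = [ln(382/376) + (0.013 + 0.27²/2)·0.1667] / 0.1102 = [0.0158 + 0.0082] / 0.1102 = 0.2184 → 0.22
d₂ = d₁ − σ√T = 0.2184 − 0.1102 = 0.1082 → 0.11
exp(−rT) = exp(−0.013·0.1667) = 0.9978
N(−d₂) = N(-0.11) = 0.4562;  N(−d₁) = N(-0.22) = 0.4129
P = 376·0.9978·0.4562 − 382·0.4129 = 171.1538 − 157.7278 = 13.4260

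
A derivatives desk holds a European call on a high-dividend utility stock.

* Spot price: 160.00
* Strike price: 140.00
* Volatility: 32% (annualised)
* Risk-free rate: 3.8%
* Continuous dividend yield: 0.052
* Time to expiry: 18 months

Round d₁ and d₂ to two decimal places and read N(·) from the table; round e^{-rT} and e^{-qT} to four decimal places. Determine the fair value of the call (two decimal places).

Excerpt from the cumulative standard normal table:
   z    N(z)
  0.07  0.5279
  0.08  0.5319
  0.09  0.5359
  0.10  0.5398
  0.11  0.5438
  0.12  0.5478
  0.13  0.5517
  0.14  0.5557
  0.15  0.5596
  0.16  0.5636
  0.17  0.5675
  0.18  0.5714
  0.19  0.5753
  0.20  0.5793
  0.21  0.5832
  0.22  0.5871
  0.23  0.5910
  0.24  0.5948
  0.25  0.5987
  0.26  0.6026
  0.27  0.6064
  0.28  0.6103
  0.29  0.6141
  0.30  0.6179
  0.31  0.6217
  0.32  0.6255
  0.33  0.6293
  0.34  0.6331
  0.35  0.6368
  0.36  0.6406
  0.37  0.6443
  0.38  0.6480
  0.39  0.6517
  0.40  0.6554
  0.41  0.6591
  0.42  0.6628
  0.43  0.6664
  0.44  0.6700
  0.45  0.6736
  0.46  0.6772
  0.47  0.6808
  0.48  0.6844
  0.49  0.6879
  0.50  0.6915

30.42

T = 1.5;  σ√T = 0.3919
d₁ = [ln(160/140) + (0.038 − 0.052 + 0.32²/2)·1.5] / 0.3919 = [0.1335 + 0.0558] / 0.3919 = 0.4831 which rounds to 0.48
d₂ = d₁ − σ√T = 0.4831 − 0.3919 = 0.0912 which rounds to 0.09
e^(−qT) = e^(−0.052·1.5) = 0.9250;  e^(−rT) = e^(−0.038·1.5) = 0.9446
C = 160·0.9250·N(0.48) − 140·0.9446·N(0.09) = 160·0.9250·0.6844 − 140·0.9446·0.5359 = 101.2912 − 70.8696 = 30.4216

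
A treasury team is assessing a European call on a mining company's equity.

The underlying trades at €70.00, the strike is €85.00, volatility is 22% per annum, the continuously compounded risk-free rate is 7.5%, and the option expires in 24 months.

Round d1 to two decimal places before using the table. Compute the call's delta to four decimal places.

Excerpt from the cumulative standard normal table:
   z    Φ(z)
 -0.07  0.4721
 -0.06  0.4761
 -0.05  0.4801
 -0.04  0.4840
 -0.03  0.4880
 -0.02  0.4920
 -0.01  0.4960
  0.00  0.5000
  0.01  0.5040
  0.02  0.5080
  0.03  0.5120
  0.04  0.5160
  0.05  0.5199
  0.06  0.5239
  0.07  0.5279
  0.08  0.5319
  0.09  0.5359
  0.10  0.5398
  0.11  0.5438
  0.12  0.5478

σ√T = 0.22·√2 = 0.3111
d₁ = [ln(70/85) + (0.075 + ½·0.22²)·2] / (σ√T) = (-0.1942 + 0.1984) / 0.3111 = 0.0136 → 0.01
N(d₁) = N(0.01) = 0.5040
Δ_call = N(d₁) = 0.5040

0.5040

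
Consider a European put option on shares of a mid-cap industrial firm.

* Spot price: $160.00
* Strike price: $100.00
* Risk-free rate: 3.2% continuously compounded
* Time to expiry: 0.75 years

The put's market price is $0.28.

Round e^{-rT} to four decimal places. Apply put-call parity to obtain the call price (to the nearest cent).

$62.65

e^(−rT) = e^(−0.032·0.75) = 0.9763
Put-call parity: C − P = S − K·e^(−rT) = 160 − 100·0.9763 = 160 − 97.6300 = 62.3700
C = P + (C − P) = 0.28 + (62.3700) = 62.6500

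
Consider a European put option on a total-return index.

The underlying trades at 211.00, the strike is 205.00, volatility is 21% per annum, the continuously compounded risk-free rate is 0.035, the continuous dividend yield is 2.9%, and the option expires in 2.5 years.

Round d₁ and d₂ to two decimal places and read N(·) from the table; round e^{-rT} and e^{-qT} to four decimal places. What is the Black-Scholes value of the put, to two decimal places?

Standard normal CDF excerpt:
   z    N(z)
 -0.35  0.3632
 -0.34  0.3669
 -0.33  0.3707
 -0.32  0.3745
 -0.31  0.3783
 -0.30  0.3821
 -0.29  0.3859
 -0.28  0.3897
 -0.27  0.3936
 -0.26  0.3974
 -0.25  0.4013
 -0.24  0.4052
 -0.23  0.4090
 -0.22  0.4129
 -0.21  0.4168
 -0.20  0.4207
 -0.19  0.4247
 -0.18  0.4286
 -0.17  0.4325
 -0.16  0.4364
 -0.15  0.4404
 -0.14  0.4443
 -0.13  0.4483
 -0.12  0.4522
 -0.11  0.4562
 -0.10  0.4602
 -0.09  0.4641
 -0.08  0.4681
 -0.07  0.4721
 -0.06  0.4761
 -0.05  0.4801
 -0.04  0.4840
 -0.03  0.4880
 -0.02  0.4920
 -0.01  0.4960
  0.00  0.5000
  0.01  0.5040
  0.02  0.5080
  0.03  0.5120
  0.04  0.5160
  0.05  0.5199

21.18

σ√T = 0.21·√2.5 = 0.3320
d₁ = [ln(211/205) + (0.035 − 0.029 + 0.21²/2)·2.5] / 0.3320 = [0.0288 + 0.0701] / 0.3320 = 0.2981 which rounds to 0.30
d₂ = d₁ − σ√T = 0.2981 − 0.3320 = -0.0340 which rounds to -0.03
exp(−qT) = exp(−0.029·2.5) = 0.9301;  exp(−rT) = exp(−0.035·2.5) = 0.9162
N(−d₂) = N(0.03) = 0.5120;  N(−d₁) = N(-0.30) = 0.3821
P = 205·0.9162·0.5120 − 211·0.9301·0.3821 = 96.1644 − 74.9875 = 21.1768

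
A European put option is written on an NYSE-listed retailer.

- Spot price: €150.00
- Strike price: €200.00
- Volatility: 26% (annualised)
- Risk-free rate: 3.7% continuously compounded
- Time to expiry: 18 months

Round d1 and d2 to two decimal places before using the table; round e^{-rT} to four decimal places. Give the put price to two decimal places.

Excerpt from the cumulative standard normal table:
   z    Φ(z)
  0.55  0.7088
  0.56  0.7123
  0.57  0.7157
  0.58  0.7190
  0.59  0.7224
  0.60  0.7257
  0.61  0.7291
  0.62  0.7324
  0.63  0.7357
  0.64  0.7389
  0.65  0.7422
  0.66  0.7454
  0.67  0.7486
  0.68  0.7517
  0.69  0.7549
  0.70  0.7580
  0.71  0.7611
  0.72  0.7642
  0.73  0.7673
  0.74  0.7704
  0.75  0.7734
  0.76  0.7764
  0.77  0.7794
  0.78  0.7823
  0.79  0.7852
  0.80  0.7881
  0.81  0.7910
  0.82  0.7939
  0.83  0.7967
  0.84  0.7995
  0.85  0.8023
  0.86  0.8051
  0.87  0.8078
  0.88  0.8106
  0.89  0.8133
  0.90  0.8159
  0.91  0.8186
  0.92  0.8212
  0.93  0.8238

σ√T = 0.26·√1.5 = 0.3184
d₁ = [ln(150/200) + (0.037 + 0.26²/2)·1.5] / 0.3184 = [-0.2877 + 0.1062] / 0.3184 = -0.5699 which rounds to -0.57
d₂ = d₁ − σ√T = -0.5699 − 0.3184 = -0.8884 which rounds to -0.89
e^(−rT) = e^(−0.037·1.5) = 0.9460
P = 200·0.9460·N(0.89) − 150·N(0.57) = 200·0.9460·0.8133 − 150·0.7157 = 153.8764 − 107.3550 = 46.5214

€46.52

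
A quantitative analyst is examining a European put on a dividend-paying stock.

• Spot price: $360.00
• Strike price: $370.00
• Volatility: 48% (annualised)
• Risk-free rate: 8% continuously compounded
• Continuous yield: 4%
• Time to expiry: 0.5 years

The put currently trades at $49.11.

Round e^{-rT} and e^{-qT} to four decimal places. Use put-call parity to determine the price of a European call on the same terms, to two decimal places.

$46.49

e^(−qT) = e^(−0.04·0.5) = 0.9802;  e^(−rT) = e^(−0.08·0.5) = 0.9608
Put-call parity: C − P = S·e^(−qT) − K·e^(−rT) = 360·0.9802 − 370·0.9608 = 352.8720 − 355.4960 = -2.6240
C = P + (C − P) = 49.11 + (-2.6240) = 46.4860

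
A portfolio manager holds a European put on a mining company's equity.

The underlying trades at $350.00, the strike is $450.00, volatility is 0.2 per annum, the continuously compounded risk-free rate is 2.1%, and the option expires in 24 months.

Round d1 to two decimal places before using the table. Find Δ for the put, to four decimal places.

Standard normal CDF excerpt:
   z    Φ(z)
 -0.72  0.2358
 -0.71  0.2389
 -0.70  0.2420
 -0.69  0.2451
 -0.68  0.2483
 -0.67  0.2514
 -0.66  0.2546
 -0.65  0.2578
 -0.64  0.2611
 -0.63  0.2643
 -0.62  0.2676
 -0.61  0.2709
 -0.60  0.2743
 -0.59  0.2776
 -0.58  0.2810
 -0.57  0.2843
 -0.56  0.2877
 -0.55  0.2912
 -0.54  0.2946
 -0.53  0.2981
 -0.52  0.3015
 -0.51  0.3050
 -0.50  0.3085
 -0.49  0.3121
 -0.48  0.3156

-0.7257

T = 2;  σ√T = 0.2828
ln(S/K) + (r + σ²/2)T = ln(350/450) + (0.021 + 0.2²/2)·2 = -0.2513 + 0.0820 = -0.1693
d₁ = -0.1693 / 0.2828 = -0.5986 which rounds to -0.60
N(d₁) = N(-0.60) = 0.2743
Δ_put = N(d₁) − 1 = 0.2743 − 1 = -0.7257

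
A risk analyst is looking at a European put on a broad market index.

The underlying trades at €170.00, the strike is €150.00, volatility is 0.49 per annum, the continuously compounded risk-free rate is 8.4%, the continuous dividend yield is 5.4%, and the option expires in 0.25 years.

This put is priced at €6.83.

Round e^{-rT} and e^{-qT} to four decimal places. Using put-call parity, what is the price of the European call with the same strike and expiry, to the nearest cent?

€27.67

exp(−qT) = exp(−0.054·0.25) = 0.9866;  exp(−rT) = exp(−0.084·0.25) = 0.9792
Put-call parity: C − P = S·e^(−qT) − K·e^(−rT) = 170·0.9866 − 150·0.9792 = 167.7220 − 146.8800 = 20.8420
C = P + (C − P) = 6.83 + (20.8420) = 27.6720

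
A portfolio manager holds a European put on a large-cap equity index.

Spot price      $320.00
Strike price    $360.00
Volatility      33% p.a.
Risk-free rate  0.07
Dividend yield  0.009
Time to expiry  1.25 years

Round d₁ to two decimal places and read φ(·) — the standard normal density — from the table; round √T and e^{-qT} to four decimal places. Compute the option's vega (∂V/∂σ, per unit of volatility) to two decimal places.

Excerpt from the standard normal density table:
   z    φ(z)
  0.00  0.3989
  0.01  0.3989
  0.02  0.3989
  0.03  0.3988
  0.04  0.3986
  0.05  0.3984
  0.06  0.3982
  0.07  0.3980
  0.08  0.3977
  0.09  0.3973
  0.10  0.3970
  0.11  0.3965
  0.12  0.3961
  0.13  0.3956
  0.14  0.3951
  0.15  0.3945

140.79

T = 1.25;  σ√T = 0.3690
d₁ = [ln(320/360) + (0.07 − 0.009 + 0.33²/2)·1.25] / 0.3690 = [-0.1178 + 0.1443] / 0.3690 = 0.0719 ⇒ 0.07
√T = √1.25 = 1.1180
φ(d₁) = φ(0.07) = 0.3980
exp(−qT) = exp(−0.009·1.25) = 0.9888
vega = S·exp(−qT)·φ(d₁)·√T = 320·0.9888·0.3980·1.1180 = 140.7937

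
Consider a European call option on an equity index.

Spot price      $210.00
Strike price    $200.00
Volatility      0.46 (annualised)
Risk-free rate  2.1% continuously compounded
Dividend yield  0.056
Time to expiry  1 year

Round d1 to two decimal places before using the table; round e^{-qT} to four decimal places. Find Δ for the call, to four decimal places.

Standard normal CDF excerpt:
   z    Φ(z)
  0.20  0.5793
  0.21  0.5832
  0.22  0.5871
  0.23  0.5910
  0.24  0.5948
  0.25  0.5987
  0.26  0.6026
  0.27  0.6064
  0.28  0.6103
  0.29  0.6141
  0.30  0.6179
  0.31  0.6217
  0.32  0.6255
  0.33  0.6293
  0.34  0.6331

0.5698

σ√T = 0.46·√1 = 0.4600
ln(S/K) + (r − q + σ²/2)T = ln(210/200) + (0.021 − 0.056 + 0.46²/2)·1 = 0.0488 + 0.0708 = 0.1196
d₁ = 0.1196 / 0.4600 = 0.2600 which rounds to 0.26
N(d₁) = N(0.26) = 0.6026
Δ_call = e^(−qT)·N(d₁) = 0.9455·0.6026 = 0.5698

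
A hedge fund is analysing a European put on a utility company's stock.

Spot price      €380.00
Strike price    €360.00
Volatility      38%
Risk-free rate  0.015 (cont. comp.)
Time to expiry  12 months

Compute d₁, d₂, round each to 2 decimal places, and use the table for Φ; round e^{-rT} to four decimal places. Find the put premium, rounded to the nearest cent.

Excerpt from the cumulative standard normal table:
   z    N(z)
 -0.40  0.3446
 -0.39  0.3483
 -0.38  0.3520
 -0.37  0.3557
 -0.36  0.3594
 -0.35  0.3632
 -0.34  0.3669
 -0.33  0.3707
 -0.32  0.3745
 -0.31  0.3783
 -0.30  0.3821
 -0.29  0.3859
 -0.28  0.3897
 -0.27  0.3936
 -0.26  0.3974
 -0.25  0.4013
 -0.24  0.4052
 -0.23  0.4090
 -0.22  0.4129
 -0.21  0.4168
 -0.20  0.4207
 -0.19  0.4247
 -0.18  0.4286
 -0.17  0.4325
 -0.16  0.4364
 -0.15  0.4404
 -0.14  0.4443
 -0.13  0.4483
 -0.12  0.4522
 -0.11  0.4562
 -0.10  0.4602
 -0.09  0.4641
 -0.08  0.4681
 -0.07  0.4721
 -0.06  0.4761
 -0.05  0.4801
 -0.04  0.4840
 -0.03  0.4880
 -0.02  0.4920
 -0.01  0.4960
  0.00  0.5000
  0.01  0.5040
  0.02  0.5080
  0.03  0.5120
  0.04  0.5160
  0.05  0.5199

€43.57

σ√T = 0.38 × 1.0000 = 0.3800
d₁ = [ln(380/360) + (0.015 + ½·0.38²)·1] / (σ√T) = (0.0541 + 0.0872) / 0.3800 = 0.3718 ≈ 0.37
d₂ = 0.3718 − 0.3800 = -0.0082 ≈ -0.01
exp(−rT) = exp(−0.015·1) = 0.9851
N(−d₂) = N(0.01) = 0.5040;  N(−d₁) = N(-0.37) = 0.3557
P = 360·0.9851·0.5040 − 380·0.3557 = 178.7365 − 135.1660 = 43.5705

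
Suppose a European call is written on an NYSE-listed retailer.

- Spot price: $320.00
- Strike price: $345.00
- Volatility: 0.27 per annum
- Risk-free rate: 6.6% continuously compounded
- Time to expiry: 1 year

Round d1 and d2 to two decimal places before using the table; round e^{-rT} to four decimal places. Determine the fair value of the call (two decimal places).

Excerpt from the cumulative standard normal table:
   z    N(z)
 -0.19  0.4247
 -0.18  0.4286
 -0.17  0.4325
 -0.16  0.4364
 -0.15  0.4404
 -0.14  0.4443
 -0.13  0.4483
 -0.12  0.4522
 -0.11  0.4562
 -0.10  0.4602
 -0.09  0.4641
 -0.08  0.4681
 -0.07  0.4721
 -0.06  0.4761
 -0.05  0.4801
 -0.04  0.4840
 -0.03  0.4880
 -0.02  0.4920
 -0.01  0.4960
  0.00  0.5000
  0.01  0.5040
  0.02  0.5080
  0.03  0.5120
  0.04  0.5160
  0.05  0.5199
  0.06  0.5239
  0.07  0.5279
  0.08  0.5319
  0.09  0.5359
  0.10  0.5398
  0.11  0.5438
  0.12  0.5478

σ√T = 0.27 × 1.0000 = 0.2700
d₁ = [ln(320/345) + (0.066 + ½·0.27²)·1] / (σ√T) = (-0.0752 + 0.1025) / 0.2700 = 0.1008 → 0.10
d₂ = 0.1008 − 0.2700 = -0.1692 → -0.17
exp(−rT) = exp(−0.066·1) = 0.9361
N(d₁) = N(0.10) = 0.5398;  N(d₂) = N(-0.17) = 0.4325
C = 320·0.5398 − 345·0.9361·0.4325 = 172.7360 − 139.6778 = 33.0582

$33.06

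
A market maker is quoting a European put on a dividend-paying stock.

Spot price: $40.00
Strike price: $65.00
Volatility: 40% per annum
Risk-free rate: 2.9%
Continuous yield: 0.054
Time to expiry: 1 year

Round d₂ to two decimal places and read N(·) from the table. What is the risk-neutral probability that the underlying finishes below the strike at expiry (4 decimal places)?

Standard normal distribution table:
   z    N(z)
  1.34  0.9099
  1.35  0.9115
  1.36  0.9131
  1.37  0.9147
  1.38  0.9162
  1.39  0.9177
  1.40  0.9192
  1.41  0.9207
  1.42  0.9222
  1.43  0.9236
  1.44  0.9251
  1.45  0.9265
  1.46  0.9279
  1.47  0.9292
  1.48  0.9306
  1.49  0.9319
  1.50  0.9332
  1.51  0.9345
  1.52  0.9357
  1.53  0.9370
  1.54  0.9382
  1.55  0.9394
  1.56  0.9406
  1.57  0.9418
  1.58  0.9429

0.9306

σ√T = 0.4 × 1.0000 = 0.4000
ln(S/K) + (r − q + σ²/2)T = ln(40/65) + (0.029 − 0.054 + 0.4²/2)·1 = -0.4855 + 0.0550 = -0.4305
d₁ = -0.4305 / 0.4000 = -1.0763 which rounds to -1.08
d₂ = d₁ − σ√T = -1.0763 − 0.4000 = -1.4763 which rounds to -1.48
Pr(exercise) under Q = N(−d₂) = N(1.48) = 0.9306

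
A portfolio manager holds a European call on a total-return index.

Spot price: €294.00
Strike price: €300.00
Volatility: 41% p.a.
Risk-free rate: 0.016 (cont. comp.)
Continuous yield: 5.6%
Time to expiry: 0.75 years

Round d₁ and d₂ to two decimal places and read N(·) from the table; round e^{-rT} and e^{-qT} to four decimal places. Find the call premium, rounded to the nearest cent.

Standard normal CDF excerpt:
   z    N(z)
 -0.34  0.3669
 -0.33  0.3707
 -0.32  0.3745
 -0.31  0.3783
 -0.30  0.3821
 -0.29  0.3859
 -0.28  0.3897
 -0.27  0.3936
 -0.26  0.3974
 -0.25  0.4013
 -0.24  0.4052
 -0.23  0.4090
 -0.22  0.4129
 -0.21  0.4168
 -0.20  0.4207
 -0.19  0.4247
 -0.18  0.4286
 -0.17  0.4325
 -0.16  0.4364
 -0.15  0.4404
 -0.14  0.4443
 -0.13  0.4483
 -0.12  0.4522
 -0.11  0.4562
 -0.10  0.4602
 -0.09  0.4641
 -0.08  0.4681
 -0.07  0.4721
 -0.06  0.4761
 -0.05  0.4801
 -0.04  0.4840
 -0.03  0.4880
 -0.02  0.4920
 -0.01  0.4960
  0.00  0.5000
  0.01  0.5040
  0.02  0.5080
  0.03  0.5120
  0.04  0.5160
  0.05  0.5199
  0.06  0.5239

€34.46

T = 0.75;  σ√T = 0.3551
d₁ = [ln(294/300) + (0.016 − 0.056 + 0.41²/2)·0.75] / 0.3551 = [-0.0202 + 0.0330] / 0.3551 = 0.0361 → 0.04
d₂ = d₁ − σ√T = 0.0361 − 0.3551 = -0.3189 → -0.32
e^(−qT) = e^(−0.056·0.75) = 0.9589;  e^(−rT) = e^(−0.016·0.75) = 0.9881
N(d₁) = N(0.04) = 0.5160;  N(d₂) = N(-0.32) = 0.3745
C = 294·0.9589·0.5160 − 300·0.9881·0.3745 = 145.4690 − 111.0130 = 34.4559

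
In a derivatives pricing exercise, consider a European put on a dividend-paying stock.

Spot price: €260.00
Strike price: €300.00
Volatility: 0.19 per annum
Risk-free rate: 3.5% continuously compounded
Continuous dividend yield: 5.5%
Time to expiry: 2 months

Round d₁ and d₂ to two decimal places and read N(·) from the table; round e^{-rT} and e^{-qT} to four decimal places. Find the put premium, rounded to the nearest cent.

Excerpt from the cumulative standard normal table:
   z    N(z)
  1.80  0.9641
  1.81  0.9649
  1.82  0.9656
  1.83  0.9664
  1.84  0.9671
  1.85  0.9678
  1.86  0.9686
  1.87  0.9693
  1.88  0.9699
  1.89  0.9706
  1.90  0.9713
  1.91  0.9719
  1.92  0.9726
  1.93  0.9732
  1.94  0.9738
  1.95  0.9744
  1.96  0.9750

σ√T = 0.19 × 0.4082 = 0.0776
d₁ = [ln(260/300) + (0.035 − 0.055 + 0.19²/2)·0.1667] / 0.0776 = [-0.1431 − 0.0003] / 0.0776 = -1.8491 which rounds to -1.85
d₂ = d₁ − σ√T = -1.8491 − 0.0776 = -1.9266 which rounds to -1.93
e^(−qT) = e^(−0.055·0.1667) = 0.9909;  e^(−rT) = e^(−0.035·0.1667) = 0.9942
N(−d₂) = N(1.93) = 0.9732;  N(−d₁) = N(1.85) = 0.9678
P = 300·0.9942·0.9732 − 260·0.9909·0.9678 = 290.2666 − 249.3382 = 40.9284

€40.93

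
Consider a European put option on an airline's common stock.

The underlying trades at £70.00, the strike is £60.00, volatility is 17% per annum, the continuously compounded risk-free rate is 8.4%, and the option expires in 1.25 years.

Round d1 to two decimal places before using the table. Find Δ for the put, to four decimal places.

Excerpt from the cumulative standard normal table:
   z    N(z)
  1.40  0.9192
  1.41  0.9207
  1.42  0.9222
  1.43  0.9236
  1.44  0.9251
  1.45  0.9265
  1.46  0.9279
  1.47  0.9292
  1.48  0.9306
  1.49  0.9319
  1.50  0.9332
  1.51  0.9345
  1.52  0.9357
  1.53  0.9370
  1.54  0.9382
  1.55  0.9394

-0.0721

σ√T = 0.17·√1.25 = 0.1901
d₁ = [ln(70/60) + (0.084 + ½·0.17²)·1.25] / (σ√T) = (0.1542 + 0.1231) / 0.1901 = 1.4585 → 1.46
N(d₁) = N(1.46) = 0.9279
Δ_put = N(d₁) − 1 = 0.9279 − 1 = -0.0721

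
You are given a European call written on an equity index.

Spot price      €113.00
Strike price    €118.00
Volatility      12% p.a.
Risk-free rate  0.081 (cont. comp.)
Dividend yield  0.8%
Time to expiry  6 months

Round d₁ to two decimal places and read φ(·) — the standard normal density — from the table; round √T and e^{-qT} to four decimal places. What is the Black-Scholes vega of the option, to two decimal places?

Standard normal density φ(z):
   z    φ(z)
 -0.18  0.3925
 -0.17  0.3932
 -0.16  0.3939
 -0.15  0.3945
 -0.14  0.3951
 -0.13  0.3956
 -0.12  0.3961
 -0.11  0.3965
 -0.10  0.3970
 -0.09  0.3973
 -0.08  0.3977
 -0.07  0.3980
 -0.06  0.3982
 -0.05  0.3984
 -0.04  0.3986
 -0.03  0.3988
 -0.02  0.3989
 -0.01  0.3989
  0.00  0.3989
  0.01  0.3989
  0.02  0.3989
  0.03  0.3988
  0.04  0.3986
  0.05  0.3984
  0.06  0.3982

31.72

T = 0.5;  σ√T = 0.0849
d₁ = [ln(113/118) + (0.081 − 0.008 + 0.12²/2)·0.5] / 0.0849 = [-0.0433 + 0.0401] / 0.0849 = -0.0377 ≈ -0.04
√T = √0.5 = 0.7071
φ(d₁) = φ(-0.04) = 0.3986
exp(−qT) = exp(−0.008·0.5) = 0.9960
vega = S·exp(−qT)·φ(d₁)·√T = 113·0.9960·0.3986·0.7071 = 31.7217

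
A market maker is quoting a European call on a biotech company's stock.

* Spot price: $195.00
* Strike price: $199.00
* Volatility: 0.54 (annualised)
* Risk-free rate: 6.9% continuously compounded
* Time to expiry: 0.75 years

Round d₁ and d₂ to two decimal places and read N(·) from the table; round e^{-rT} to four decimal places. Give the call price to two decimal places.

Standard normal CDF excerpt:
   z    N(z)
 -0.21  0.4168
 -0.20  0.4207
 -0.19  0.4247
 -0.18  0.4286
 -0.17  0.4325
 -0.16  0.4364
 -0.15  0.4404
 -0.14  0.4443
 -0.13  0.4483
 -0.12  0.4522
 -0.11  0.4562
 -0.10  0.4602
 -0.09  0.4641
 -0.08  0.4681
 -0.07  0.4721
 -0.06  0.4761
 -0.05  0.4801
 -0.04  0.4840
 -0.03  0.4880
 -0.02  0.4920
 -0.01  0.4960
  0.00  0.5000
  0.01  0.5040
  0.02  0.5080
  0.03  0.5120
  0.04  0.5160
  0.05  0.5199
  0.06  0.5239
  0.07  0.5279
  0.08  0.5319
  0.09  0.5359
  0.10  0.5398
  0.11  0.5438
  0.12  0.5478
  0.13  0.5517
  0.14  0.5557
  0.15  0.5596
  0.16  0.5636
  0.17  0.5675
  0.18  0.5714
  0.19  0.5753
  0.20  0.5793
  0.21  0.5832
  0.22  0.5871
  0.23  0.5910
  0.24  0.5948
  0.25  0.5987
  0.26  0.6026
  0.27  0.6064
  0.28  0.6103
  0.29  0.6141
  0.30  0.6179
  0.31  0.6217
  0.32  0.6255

T = 0.75;  σ√T = 0.4677
d₁ = [ln(195/199) + (0.069 + 0.54²/2)·0.75] / 0.4677 = [-0.0203 + 0.1611] / 0.4677 = 0.3011 which rounds to 0.30
d₂ = d₁ − σ√T = 0.3011 − 0.4677 = -0.1666 which rounds to -0.17
e^(−rT) = e^(−0.069·0.75) = 0.9496
N(d₁) = N(0.30) = 0.6179;  N(d₂) = N(-0.17) = 0.4325
C = 195·0.6179 − 199·0.9496·0.4325 = 120.4905 − 81.7297 = 38.7608

$38.76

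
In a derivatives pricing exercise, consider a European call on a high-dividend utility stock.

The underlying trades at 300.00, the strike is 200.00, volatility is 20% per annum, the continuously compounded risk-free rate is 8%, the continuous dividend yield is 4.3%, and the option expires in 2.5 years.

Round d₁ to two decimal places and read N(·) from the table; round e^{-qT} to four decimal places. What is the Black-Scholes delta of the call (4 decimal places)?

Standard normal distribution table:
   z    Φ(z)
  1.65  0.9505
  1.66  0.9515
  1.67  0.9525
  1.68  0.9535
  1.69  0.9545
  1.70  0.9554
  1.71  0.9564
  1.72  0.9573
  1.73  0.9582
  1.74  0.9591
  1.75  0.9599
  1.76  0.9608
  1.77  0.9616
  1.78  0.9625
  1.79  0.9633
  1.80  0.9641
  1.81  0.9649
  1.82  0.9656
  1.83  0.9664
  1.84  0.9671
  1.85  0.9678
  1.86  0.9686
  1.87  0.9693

0.8606

σ√T = 0.2 × 1.5811 = 0.3162
d₁ = [ln(300/200) + (0.08 − 0.043 + ½·0.2²)·2.5] / (σ√T) = (0.4055 + 0.1425) / 0.3162 = 1.7328 → 1.73
N(d₁) = N(1.73) = 0.9582
Δ_call = exp(−qT)·N(d₁) = 0.8981·0.9582 = 0.8606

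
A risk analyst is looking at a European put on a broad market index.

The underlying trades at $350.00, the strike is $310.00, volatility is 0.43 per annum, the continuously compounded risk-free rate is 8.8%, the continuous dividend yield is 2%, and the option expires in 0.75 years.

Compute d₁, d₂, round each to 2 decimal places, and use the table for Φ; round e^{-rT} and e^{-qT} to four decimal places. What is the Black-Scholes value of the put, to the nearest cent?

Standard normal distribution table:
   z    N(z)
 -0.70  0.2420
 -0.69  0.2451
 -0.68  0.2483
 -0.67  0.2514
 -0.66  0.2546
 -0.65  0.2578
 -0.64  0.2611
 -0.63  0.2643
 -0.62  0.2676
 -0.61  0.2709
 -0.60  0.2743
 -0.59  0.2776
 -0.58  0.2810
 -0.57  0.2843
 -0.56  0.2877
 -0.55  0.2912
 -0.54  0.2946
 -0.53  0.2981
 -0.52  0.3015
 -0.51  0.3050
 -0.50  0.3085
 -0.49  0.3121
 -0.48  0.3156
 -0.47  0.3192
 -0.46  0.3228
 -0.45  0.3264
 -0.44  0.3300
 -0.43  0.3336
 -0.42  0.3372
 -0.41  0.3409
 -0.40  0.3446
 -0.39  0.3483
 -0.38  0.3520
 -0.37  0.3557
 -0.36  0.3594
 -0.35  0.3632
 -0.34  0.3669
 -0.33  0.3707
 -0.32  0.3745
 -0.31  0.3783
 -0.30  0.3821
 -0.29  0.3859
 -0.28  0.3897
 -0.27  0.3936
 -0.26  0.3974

$24.20

σ√T = 0.43 × 0.8660 = 0.3724
d₁ = [ln(350/310) + (0.088 − 0.02 + 0.43²/2)·0.75] / 0.3724 = [0.1214 + 0.1203] / 0.3724 = 0.6490 ⇒ 0.65
d₂ = d₁ − σ√T = 0.6490 − 0.3724 = 0.2767 ⇒ 0.28
exp(−qT) = exp(−0.02·0.75) = 0.9851;  exp(−rT) = exp(−0.088·0.75) = 0.9361
P = 310·0.9361·N(-0.28) − 350·0.9851·N(-0.65) = 310·0.9361·0.3897 − 350·0.9851·0.2578 = 113.0874 − 88.8856 = 24.2019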